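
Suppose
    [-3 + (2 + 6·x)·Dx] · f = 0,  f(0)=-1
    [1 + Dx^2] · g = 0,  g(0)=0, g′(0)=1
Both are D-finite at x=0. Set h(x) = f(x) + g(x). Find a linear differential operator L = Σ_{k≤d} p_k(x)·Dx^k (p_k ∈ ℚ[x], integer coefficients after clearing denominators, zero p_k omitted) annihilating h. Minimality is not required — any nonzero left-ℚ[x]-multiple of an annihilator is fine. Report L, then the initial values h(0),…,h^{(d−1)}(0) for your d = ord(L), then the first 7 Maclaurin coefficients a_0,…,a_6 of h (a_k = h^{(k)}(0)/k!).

L = (-93 - 72·x - 108·x^2) + (-10 + 18·x + 216·x^2 + 216·x^3)·Dx + (-93 - 72·x - 108·x^2)·Dx^2 + (-10 + 18·x + 216·x^2 + 216·x^3)·Dx^3  (order 3).
h: a_k = -1, -1/2, 9/8, -89/48, 405/128, -25483/3840, 15309/1024, …
ICs: h(0) = -1, h′(0) = -1/2, h′′(0) = 9/4.

f: a_k = -1, -3/2, 9/8, -27/16, 405/128, -1701/256, 15309/1024, …
g: a_k = 0, 1, 0, -1/6, 0, 1/120, 0, …
f+g: L₀ = lclm(L_f,L_g), ord ≤ 1+2.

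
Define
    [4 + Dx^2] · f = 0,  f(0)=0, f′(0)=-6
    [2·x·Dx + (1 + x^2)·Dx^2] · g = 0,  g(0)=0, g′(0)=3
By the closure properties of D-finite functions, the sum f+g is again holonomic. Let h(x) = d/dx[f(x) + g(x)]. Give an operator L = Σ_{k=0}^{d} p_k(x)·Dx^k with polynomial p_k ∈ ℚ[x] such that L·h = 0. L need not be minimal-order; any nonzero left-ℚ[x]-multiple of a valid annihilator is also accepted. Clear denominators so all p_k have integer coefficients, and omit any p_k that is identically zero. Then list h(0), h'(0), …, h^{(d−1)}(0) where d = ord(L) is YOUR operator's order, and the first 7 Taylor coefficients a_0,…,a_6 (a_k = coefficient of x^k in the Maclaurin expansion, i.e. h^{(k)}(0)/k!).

f: a_k = 0, -6, 0, 4, 0, -4/5, 0, …
g: a_k = 0, 3, 0, -1, 0, 3/5, 0, …
Weyl lclm of L_f,L_g ⇒ L₀ (ord ≤ 4).
Derive L from L₀ (diff closure).
L = (-32·x + 80·x^3 + 16·x^5) + (4 + 32·x^2 + 36·x^4 + 8·x^6)·Dx + (-8·x + 20·x^3 + 4·x^5)·Dx^2 + (1 + 8·x^2 + 9·x^4 + 2·x^6)·Dx^3  (order 3).
h: a_k = -3, 0, 9, 0, -1, 0, -37/15, …
ICs: h(0) = -3, h′(0) = 0, h′′(0) = 18.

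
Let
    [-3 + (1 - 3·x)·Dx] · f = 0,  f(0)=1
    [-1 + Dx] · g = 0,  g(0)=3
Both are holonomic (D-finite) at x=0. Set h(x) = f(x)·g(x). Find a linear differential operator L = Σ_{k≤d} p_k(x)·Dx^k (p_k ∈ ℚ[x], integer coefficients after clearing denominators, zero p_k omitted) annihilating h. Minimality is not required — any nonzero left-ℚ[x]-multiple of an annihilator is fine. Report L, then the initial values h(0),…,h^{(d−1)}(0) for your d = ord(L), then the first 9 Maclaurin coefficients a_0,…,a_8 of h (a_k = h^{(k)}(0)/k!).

f: a_k = 1, 3, 9, 27, 81, 243, 729, 2187, 6561, …
g: a_k = 3, 3, 3/2, 1/2, 1/8, 1/40, 1/240, 1/1680, 1/13440, …
L₀ := L_f ⊗_s L_g (sym. prod.), ord ≤ 1.
L = (4 - 3·x) + (-1 + 3·x)·Dx  (order 1).
h: a_k = 3, 12, 75/2, 113, 2713/8, 5087/5, 732529/240, 1538311/168, 369194641/13440, …
ICs: h(0) = 3.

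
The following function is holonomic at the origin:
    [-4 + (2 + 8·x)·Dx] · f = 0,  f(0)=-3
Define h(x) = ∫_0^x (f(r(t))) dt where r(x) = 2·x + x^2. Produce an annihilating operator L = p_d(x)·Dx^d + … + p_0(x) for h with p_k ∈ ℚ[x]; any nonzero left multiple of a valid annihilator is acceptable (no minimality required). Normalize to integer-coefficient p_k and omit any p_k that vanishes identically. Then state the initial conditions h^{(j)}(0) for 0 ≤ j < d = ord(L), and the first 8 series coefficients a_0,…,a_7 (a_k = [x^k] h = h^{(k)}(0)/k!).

f: a_k = -3, -6, 6, -12, 30, -84, 252, -792, …
L₀ from L_f via x↦r, Dx↦r'^{-1}Dx.
h=∫₀ˣh₀: take L = L₀·Dx.
L = (-4 - 4·x)·Dx + (1 + 8·x + 4·x^2)·Dx^2  (order 2).
h: a_k = 0, -3, -6, 6, -18, 342/5, -300, 10116/7, …
ICs: h(0) = 0, h′(0) = -3.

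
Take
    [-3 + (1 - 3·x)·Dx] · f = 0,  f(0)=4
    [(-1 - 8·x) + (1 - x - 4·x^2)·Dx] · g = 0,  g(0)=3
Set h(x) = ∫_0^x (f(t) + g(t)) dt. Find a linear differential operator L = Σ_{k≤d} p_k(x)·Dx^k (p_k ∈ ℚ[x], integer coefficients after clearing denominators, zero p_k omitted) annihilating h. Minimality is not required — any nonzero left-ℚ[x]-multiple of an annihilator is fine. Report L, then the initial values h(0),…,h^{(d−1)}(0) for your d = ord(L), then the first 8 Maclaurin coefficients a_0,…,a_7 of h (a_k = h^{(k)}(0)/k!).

f: a_k = 4, 12, 36, 108, 324, 972, 2916, 8748, …
g: a_k = 3, 3, 15, 27, 87, 195, 543, 1323, …
f+g: L₀ = lclm(L_f,L_g), ord ≤ 1+1.
h=∫h₀ ⇒ L = L₀·Dx.
L = (6 - 72·x + 144·x^2 - 144·x^3)·Dx + (4 - 84·x^2 + 252·x^3 - 288·x^4)·Dx^2 + (-1 + 8·x - 21·x^2 + 8·x^3 + 54·x^4 - 72·x^5)·Dx^3  (order 3).
h: a_k = 0, 7, 15/2, 17, 135/4, 411/5, 389/2, 3459/7, …
ICs: h(0) = 0, h′(0) = 7, h′′(0) = 15.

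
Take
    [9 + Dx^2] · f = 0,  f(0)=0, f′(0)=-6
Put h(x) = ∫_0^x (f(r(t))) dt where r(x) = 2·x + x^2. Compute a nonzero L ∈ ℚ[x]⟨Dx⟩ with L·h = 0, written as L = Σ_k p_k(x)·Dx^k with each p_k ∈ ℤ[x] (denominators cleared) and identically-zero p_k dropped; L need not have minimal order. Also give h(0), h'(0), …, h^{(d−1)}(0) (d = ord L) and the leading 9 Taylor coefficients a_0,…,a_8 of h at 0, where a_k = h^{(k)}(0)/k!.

f: a_k = 0, -6, 0, 9, 0, -81/20, 0, 243/280, 0, …
Substitute x→r, Dx→(1/r')Dx; clear ⇒ L₀.
h=∫₀ˣh₀: take L = L₀·Dx.
L = (36 + 108·x + 108·x^2 + 36·x^3)·Dx - Dx^2 + (1 + x)·Dx^3  (order 3).
h: a_k = 0, 0, -6, -2, 18, 108/5, -63/5, -45, -1863/70, …
ICs: h(0) = 0, h′(0) = 0, h′′(0) = -12.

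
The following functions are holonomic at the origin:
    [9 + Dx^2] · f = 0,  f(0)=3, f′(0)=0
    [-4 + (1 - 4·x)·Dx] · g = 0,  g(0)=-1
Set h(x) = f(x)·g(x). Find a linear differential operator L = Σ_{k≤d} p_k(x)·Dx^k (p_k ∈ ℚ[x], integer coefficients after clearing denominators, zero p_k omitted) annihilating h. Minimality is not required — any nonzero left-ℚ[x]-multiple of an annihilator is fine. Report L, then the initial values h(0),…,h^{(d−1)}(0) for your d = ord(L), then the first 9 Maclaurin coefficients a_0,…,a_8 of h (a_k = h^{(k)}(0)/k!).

f: a_k = 3, 0, -27/2, 0, 81/8, 0, -243/80, 0, 2187/4480, …
g: a_k = -1, -4, -16, -64, -256, -1024, -4096, -16384, -65536, …
L₀ := L_f ⊗_s L_g (sym. prod.), ord ≤ 2.
L = (-9 + 36·x) + 8·Dx + (-1 + 4·x)·Dx^2  (order 2).
h: a_k = -3, -12, -69/2, -138, -4497/8, -4497/2, -719277/80, -719277/20, -644474379/4480, …
ICs: h(0) = -3, h′(0) = -12.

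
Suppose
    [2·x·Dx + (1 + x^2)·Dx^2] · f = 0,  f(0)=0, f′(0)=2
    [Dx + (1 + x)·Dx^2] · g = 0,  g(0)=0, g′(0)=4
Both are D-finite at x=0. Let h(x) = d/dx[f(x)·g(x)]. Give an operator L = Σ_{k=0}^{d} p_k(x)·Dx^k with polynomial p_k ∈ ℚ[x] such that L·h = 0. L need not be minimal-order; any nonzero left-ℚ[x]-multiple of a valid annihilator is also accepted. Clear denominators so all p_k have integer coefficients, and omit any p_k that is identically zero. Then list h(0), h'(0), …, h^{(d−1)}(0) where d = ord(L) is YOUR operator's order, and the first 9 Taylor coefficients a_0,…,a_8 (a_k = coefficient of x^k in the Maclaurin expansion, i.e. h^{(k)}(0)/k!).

L = (24 + 44·x + 80·x^2 + 156·x^3 + 120·x^4 + 52·x^5 + 4·x^7) + (18 + 124·x + 308·x^2 + 484·x^3 + 544·x^4 + 372·x^5 + 140·x^6 + 12·x^7 + 14·x^8)·Dx + (12 + 64·x + 192·x^2 + 312·x^3 + 360·x^4 + 312·x^5 + 192·x^6 + 72·x^7 + 12·x^8 + 8·x^9)·Dx^2 + (5 + 18·x + 37·x^2 + 56·x^3 + 66·x^4 + 60·x^5 + 42·x^6 + 24·x^7 + 9·x^8 + 2·x^9 + x^10)·Dx^3  (order 3).
h: a_k = 0, 16, -12, 0, -10/3, 208/15, -154/15, 0, -121/35, …
ICs: h(0) = 0, h′(0) = 16, h′′(0) = -24.

f: a_k = 0, 2, 0, -2/3, 0, 2/5, 0, -2/7, 0, …
g: a_k = 0, 4, -2, 4/3, -1, 4/5, -2/3, 4/7, -1/2, …
h₀=f·g: eliminate ⇒ L₀, order ≤ 2·2.
h=h₀': d/dx-closure on L₀ ⇒ L.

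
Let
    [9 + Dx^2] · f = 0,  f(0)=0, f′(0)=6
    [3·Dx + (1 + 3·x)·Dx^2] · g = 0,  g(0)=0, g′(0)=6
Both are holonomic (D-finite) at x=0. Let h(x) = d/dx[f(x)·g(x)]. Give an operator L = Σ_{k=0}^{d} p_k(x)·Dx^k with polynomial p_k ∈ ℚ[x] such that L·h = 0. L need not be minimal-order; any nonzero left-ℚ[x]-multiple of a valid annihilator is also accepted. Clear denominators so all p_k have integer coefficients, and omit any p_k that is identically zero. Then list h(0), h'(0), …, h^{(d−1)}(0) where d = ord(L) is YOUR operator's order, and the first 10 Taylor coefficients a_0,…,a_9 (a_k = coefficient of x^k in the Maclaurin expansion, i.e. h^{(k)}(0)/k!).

f: a_k = 0, 6, 0, -9, 0, 81/20, 0, -243/280, 0, 243/2240, …
g: a_k = 0, 6, -9, 18, -81/2, 486/5, -243, 4374/7, -6561/4, 4374, …
Sym-product of L_f,L_g gives L₀ (≤ ord 4).
Differentiate: ansatz ord ≤ ord L₀ ⇒ L.
L = (-675 - 3564·x - 10206·x^2 + 8748·x^3 + 94041·x^4 + 157464·x^5 + 78732·x^6) + (-216 - 864·x + 1620·x^2 + 14580·x^3 + 29160·x^4 + 17496·x^5)·Dx + (-84 - 396·x - 378·x^2 + 5832·x^3 + 23814·x^4 + 34992·x^5 + 17496·x^6)·Dx^2 + (-24 - 96·x + 180·x^2 + 1620·x^3 + 3240·x^4 + 1944·x^5)·Dx^3 + (-1 + 84·x^2 + 540·x^3 + 1485·x^4 + 1944·x^5 + 972·x^6)·Dx^4  (order 4).
h: a_k = 0, 72, -162, 216, -810, 2673, -158193/20, 164754/7, -492075/7, 117594261/560, …
ICs: h(0) = 0, h′(0) = 72, h′′(0) = -324, h′′′(0) = 1296.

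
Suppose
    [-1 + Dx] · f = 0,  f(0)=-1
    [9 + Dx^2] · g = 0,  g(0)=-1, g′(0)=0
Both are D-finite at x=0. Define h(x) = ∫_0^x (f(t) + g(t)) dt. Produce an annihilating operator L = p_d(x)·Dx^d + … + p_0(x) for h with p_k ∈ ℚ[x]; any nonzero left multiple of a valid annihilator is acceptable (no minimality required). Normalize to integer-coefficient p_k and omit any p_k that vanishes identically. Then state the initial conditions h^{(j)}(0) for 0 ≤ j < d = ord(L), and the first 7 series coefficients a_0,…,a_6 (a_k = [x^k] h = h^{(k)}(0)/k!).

f: a_k = -1, -1, -1/2, -1/6, -1/24, -1/120, -1/720, …
g: a_k = -1, 0, 9/2, 0, -27/8, 0, 81/80, …
L₀ := lclm(L_f,L_g); ord L₀ ≤ 1+2.
Integrate: L := L₀·Dx.
L = -9·Dx + 9·Dx^2 - Dx^3 + Dx^4  (order 4).
h: a_k = 0, -2, -1/2, 4/3, -1/24, -41/60, -1/720, …
ICs: h(0) = 0, h′(0) = -2, h′′(0) = -1, h′′′(0) = 8.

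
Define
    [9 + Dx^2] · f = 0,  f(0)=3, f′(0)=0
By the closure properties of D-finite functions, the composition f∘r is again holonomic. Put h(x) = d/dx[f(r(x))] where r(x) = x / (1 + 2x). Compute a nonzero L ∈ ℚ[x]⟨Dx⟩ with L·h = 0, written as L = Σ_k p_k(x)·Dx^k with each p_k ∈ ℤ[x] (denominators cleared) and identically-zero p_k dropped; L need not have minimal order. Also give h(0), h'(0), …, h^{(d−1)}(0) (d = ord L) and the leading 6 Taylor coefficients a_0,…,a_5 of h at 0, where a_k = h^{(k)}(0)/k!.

L = (33 + 96·x + 96·x^2) + (12 + 72·x + 144·x^2 + 96·x^3)·Dx + (1 + 8·x + 24·x^2 + 32·x^3 + 16·x^4)·Dx^2  (order 2).
h: a_k = 0, -27, 162, -1215/2, 1755, -162729/40, …
ICs: h(0) = 0, h′(0) = -27.

f: a_k = 3, 0, -27/2, 0, 81/8, 0, …
Substitute x→r, Dx→(1/r')Dx; clear ⇒ L₀.
Derive L from L₀ (diff closure).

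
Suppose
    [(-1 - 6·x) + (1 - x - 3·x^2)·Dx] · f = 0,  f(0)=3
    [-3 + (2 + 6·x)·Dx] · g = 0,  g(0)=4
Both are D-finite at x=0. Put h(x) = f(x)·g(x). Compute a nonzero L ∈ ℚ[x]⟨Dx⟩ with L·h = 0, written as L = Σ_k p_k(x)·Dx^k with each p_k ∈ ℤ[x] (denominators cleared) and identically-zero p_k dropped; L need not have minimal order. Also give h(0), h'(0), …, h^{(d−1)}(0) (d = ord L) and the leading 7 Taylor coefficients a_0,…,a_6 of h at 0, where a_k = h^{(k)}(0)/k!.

L = (5 + 15·x + 27·x^2) + (-2 - 4·x + 12·x^2 + 18·x^3)·Dx  (order 1).
h: a_k = 12, 30, 105/2, 651/4, 9033/32, 54417/64, 388533/256, …
ICs: h(0) = 12.

f: a_k = 3, 3, 12, 21, 57, 120, 291, …
g: a_k = 4, 6, -9/2, 27/4, -405/32, 1701/64, -15309/256, …
h₀=f·g: eliminate ⇒ L₀, order ≤ 1·1.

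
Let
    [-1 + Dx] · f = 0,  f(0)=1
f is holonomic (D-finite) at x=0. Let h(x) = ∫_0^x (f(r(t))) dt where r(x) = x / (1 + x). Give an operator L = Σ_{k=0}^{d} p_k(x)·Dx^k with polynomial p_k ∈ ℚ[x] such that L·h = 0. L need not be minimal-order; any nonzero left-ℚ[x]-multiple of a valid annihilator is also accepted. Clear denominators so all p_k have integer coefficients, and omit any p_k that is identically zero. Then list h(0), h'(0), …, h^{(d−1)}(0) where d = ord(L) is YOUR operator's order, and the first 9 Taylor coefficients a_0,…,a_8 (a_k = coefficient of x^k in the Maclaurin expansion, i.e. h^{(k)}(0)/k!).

L = -Dx + (1 + 2·x + x^2)·Dx^2  (order 2).
h: a_k = 0, 1, 1/2, -1/6, 1/24, 1/120, -19/720, 151/5040, -1091/40320, …
ICs: h(0) = 0, h′(0) = 1.

f: a_k = 1, 1, 1/2, 1/6, 1/24, 1/120, 1/720, 1/5040, 1/40320, …
Substitute x→r, Dx→(1/r')Dx; clear ⇒ L₀.
Integrate: L := L₀·Dx.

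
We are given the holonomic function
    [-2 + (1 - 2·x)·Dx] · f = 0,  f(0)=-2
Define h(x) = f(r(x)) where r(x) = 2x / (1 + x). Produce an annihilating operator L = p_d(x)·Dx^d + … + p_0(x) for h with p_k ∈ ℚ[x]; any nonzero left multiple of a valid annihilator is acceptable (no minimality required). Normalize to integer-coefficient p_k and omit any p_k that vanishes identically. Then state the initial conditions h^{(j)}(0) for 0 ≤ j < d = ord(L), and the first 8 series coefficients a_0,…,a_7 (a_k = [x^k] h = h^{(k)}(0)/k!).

f: a_k = -2, -4, -8, -16, -32, -64, -128, -256, …
Substitute x→r, Dx→(1/r')Dx; clear ⇒ L₀.
L = 4 + (-1 + 2·x + 3·x^2)·Dx  (order 1).
h: a_k = -2, -8, -24, -72, -216, -648, -1944, -5832, …
ICs: h(0) = -2.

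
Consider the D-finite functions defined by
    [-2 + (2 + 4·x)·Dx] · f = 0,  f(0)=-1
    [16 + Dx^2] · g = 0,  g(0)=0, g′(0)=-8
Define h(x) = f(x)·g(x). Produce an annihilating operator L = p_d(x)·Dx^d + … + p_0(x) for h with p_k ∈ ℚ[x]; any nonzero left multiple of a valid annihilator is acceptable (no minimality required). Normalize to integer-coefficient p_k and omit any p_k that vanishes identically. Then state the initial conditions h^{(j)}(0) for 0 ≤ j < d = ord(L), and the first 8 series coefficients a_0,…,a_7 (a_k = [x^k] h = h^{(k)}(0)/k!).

f: a_k = -1, -1, 1/2, -1/2, 5/8, -7/8, 21/16, -33/16, …
g: a_k = 0, -8, 0, 64/3, 0, -256/15, 0, 2048/315, …
L₀ := L_f ⊗_s L_g (sym. prod.), ord ≤ 2.
L = (19 + 64·x + 64·x^2) + (-2 - 4·x)·Dx + (1 + 4·x + 4·x^2)·Dx^2  (order 2).
h: a_k = 0, 8, 8, -76/3, -52/3, 341/15, 67/5, -7687/630, …
ICs: h(0) = 0, h′(0) = 8.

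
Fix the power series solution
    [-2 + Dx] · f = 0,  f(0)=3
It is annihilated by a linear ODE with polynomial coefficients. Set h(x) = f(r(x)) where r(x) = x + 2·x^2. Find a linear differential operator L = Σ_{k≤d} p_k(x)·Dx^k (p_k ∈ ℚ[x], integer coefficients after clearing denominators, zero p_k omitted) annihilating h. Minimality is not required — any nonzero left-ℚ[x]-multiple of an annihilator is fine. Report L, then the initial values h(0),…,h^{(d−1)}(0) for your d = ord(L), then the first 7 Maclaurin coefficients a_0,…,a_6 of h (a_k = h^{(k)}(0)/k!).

f: a_k = 3, 6, 6, 4, 2, 4/5, 4/15, …
h₀=f(r): pull back L_f along r ⇒ L₀.
L = (-2 - 8·x) + Dx  (order 1).
h: a_k = 3, 6, 18, 28, 50, 324/5, 1324/15, …
ICs: h(0) = 3.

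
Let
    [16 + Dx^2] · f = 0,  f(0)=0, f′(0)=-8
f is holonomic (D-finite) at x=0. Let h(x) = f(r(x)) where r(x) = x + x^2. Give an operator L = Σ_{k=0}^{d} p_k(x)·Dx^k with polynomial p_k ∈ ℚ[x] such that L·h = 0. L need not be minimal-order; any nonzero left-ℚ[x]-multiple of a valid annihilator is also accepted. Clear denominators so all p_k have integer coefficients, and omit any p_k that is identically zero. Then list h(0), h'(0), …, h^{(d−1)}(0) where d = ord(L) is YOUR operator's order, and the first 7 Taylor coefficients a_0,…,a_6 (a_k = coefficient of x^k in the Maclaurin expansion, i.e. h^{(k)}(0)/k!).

L = (16 + 96·x + 192·x^2 + 128·x^3) - 2·Dx + (1 + 2·x)·Dx^2  (order 2).
h: a_k = 0, -8, -8, 64/3, 64, 704/15, -64, …
ICs: h(0) = 0, h′(0) = -8.

f: a_k = 0, -8, 0, 64/3, 0, -256/15, 0, …
h₀=f(r): pull back L_f along r ⇒ L₀.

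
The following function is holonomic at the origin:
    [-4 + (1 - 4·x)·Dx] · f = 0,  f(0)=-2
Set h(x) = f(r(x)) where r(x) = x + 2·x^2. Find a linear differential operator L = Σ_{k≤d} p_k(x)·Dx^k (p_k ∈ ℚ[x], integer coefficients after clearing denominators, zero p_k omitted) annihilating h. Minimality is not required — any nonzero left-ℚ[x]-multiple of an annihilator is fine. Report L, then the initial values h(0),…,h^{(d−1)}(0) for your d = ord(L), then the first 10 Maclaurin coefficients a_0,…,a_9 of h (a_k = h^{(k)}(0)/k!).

L = (4 + 16·x) + (-1 + 4·x + 8·x^2)·Dx  (order 1).
h: a_k = -2, -8, -48, -256, -1408, -7680, -41984, -229376, -1253376, -6848512, …
ICs: h(0) = -2.

f: a_k = -2, -8, -32, -128, -512, -2048, -8192, -32768, -131072, -524288, …
h₀=f(r): pull back L_f along r ⇒ L₀.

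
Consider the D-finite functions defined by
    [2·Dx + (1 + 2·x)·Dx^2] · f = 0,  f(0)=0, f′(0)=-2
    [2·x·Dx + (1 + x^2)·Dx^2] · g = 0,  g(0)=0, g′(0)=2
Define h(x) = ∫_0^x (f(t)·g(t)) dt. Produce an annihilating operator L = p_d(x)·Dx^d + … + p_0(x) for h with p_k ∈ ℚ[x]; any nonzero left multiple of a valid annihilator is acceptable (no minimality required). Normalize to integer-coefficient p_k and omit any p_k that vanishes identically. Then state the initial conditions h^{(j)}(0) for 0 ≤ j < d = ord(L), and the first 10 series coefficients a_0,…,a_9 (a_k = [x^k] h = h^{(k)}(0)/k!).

L = (24 + 80·x + 88·x^2 + 240·x^3 + 240·x^4 + 208·x^5 + 16·x^7)·Dx^2 + (12 + 80·x + 332·x^2 + 608·x^3 + 880·x^4 + 744·x^5 + 560·x^6 + 24·x^7 + 56·x^8)·Dx^3 + (12 + 52·x + 168·x^2 + 372·x^3 + 516·x^4 + 564·x^5 + 384·x^6 + 276·x^7 + 24·x^8 + 32·x^9)·Dx^4 + (2 + 12·x + 34·x^2 + 64·x^3 + 87·x^4 + 96·x^5 + 84·x^6 + 48·x^7 + 33·x^8 + 4·x^9 + 4·x^10)·Dx^5  (order 5).
h: a_k = 0, 0, 0, -4/3, 1, -4/5, 10/9, -76/45, 73/30, -164/45, …
ICs: h(0) = 0, h′(0) = 0, h′′(0) = 0, h′′′(0) = -8, h′′′′(0) = 24.

f: a_k = 0, -2, 2, -8/3, 4, -32/5, 32/3, -128/7, 32, -512/9, …
g: a_k = 0, 2, 0, -2/3, 0, 2/5, 0, -2/7, 0, 2/9, …
Sym-product of L_f,L_g gives L₀ (≤ ord 4).
Integrate: L := L₀·Dx.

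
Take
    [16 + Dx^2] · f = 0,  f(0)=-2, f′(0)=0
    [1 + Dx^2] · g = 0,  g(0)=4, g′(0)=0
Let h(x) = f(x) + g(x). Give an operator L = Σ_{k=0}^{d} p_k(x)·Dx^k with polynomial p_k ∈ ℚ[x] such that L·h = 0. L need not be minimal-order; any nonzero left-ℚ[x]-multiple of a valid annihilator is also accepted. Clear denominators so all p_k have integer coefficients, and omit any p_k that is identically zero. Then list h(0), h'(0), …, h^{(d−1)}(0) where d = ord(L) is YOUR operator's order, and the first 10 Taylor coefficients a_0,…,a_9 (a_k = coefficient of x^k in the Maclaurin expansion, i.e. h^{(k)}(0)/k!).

f: a_k = -2, 0, 16, 0, -64/3, 0, 512/45, 0, -1024/315, 0, …
g: a_k = 4, 0, -2, 0, 1/6, 0, -1/180, 0, 1/10080, 0, …
L₀ := lclm(L_f,L_g); ord L₀ ≤ 2+2.
L = 16 + 17·Dx^2 + Dx^4  (order 4).
h: a_k = 2, 0, 14, 0, -127/6, 0, 2047/180, 0, -4681/1440, 0, …
ICs: h(0) = 2, h′(0) = 0, h′′(0) = 28, h′′′(0) = 0.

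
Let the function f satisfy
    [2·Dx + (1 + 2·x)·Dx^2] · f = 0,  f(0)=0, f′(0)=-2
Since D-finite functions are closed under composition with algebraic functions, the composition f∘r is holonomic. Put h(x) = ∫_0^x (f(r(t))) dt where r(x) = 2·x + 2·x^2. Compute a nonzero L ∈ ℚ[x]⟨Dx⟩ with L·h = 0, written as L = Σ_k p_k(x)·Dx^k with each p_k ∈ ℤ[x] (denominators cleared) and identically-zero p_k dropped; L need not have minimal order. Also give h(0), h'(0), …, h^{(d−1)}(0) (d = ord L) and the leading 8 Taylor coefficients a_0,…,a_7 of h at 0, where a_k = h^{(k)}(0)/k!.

f: a_k = 0, -2, 2, -8/3, 4, -32/5, 32/3, -128/7, …
Substitute x→r, Dx→(1/r')Dx; clear ⇒ L₀.
Integrate: L := L₀·Dx.
L = 2·Dx^2 + (1 + 2·x)·Dx^3  (order 3).
h: a_k = 0, 0, -2, 4/3, -4/3, 8/5, -32/15, 64/21, …
ICs: h(0) = 0, h′(0) = 0, h′′(0) = -4.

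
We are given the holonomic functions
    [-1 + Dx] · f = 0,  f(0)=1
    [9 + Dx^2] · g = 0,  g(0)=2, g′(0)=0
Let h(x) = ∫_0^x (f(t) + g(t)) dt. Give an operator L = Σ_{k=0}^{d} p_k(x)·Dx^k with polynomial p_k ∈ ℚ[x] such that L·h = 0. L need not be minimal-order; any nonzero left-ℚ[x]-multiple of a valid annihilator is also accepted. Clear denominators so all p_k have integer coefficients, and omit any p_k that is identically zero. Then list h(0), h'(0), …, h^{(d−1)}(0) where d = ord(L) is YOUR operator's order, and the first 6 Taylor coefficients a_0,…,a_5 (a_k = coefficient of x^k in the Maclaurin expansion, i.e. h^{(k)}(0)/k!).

f: a_k = 1, 1, 1/2, 1/6, 1/24, 1/120, …
g: a_k = 2, 0, -9, 0, 27/4, 0, …
f+g: L₀ = lclm(L_f,L_g), ord ≤ 1+2.
Integrate: L := L₀·Dx.
L = -9·Dx + 9·Dx^2 - Dx^3 + Dx^4  (order 4).
h: a_k = 0, 3, 1/2, -17/6, 1/24, 163/120, …
ICs: h(0) = 0, h′(0) = 3, h′′(0) = 1, h′′′(0) = -17.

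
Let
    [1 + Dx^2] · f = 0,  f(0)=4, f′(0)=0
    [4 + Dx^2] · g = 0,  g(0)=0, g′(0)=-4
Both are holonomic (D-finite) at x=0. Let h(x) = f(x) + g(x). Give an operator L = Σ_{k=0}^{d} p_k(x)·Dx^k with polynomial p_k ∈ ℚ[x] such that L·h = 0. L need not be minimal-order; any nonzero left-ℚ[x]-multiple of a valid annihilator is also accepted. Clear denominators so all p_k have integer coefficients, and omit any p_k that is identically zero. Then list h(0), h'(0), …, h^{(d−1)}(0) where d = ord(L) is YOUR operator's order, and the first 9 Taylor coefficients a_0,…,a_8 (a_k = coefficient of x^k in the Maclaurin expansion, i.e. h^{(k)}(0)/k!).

f: a_k = 4, 0, -2, 0, 1/6, 0, -1/180, 0, 1/10080, …
g: a_k = 0, -4, 0, 8/3, 0, -8/15, 0, 16/315, 0, …
Weyl lclm of L_f,L_g ⇒ L₀ (ord ≤ 4).
L = 4 + 5·Dx^2 + Dx^4  (order 4).
h: a_k = 4, -4, -2, 8/3, 1/6, -8/15, -1/180, 16/315, 1/10080, …
ICs: h(0) = 4, h′(0) = -4, h′′(0) = -4, h′′′(0) = 16.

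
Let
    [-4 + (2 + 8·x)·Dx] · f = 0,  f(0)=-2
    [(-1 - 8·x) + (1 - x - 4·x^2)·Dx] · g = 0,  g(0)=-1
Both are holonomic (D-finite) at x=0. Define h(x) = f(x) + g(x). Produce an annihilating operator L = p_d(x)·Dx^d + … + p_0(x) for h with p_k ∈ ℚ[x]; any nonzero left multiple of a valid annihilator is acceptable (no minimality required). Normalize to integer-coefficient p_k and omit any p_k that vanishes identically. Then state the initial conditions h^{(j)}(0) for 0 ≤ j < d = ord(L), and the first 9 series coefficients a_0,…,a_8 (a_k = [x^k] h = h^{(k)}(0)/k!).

L = (24 + 156·x + 336·x^2 + 640·x^3) + (-14 - 96·x - 420·x^2 - 1184·x^3 - 1600·x^4)·Dx + (-1 + 11·x + 90·x^2 + 24·x^3 - 544·x^4 - 640·x^5)·Dx^2  (order 2).
h: a_k = -3, -5, -1, -17, -9, -121, -13, -969, 551, …
ICs: h(0) = -3, h′(0) = -5.

f: a_k = -2, -4, 4, -8, 20, -56, 168, -528, 1716, …
g: a_k = -1, -1, -5, -9, -29, -65, -181, -441, -1165, …
f+g: L₀ = lclm(L_f,L_g), ord ≤ 1+1.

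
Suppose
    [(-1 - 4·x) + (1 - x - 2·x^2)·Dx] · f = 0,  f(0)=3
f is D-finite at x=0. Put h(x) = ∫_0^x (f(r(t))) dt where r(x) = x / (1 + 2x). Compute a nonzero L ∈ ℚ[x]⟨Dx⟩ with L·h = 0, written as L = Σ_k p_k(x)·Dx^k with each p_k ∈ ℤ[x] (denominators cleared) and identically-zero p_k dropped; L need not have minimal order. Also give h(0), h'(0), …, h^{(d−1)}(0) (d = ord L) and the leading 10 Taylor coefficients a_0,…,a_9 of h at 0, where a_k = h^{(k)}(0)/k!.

L = (-1 - 6·x)·Dx + (1 + 5·x + 6·x^2)·Dx^2  (order 2).
h: a_k = 0, 3, 3/2, 1, -9/4, 27/5, -27/2, 243/7, -729/8, 243, …
ICs: h(0) = 0, h′(0) = 3.

f: a_k = 3, 3, 9, 15, 33, 63, 129, 255, 513, 1023, …
Change of var in L_f (x↦r) gives L₀.
∫: right-multiply L₀ by Dx.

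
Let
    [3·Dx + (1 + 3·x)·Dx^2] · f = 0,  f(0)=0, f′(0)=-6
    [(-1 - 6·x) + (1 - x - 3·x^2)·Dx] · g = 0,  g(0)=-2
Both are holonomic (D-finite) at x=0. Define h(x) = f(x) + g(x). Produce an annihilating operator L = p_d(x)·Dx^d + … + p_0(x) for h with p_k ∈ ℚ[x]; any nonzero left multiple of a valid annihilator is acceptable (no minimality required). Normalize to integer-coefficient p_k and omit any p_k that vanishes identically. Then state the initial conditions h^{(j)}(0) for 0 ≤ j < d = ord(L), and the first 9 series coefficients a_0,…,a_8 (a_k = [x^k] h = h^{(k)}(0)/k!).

f: a_k = 0, -6, 9, -18, 81/2, -486/5, 243, -4374/7, 6561/4, …
g: a_k = -2, -2, -8, -14, -38, -80, -194, -434, -1016, …
Weyl lclm of L_f,L_g ⇒ L₀ (ord ≤ 3).
L = (-270 - 1422·x - 3780·x^2 - 2916·x^3 - 2916·x^4)·Dx + (-24 - 468·x - 2736·x^2 - 5616·x^3 - 5994·x^4 - 4860·x^5)·Dx^2 + (11 + 79·x + 129·x^2 - 171·x^3 - 783·x^4 - 1377·x^5 - 972·x^6)·Dx^3  (order 3).
h: a_k = -2, -8, 1, -32, 5/2, -886/5, 49, -7412/7, 2497/4, …
ICs: h(0) = -2, h′(0) = -8, h′′(0) = 2.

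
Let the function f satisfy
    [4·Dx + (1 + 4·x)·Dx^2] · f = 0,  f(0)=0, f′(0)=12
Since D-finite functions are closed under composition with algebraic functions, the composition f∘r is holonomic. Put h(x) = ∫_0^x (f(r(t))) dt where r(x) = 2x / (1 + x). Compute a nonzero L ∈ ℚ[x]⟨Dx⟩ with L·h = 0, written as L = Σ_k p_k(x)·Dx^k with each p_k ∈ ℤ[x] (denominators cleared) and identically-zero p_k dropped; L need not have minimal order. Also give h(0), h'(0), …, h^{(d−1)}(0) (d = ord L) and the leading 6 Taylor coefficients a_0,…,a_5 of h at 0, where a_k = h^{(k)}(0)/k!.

L = (10 + 18·x)·Dx^2 + (1 + 10·x + 9·x^2)·Dx^3  (order 3).
h: a_k = 0, 0, 12, -40, 182, -984, …
ICs: h(0) = 0, h′(0) = 0, h′′(0) = 24.

f: a_k = 0, 12, -24, 64, -192, 3072/5, …
L₀ from L_f via x↦r, Dx↦r'^{-1}Dx.
h=∫₀ˣh₀: take L = L₀·Dx.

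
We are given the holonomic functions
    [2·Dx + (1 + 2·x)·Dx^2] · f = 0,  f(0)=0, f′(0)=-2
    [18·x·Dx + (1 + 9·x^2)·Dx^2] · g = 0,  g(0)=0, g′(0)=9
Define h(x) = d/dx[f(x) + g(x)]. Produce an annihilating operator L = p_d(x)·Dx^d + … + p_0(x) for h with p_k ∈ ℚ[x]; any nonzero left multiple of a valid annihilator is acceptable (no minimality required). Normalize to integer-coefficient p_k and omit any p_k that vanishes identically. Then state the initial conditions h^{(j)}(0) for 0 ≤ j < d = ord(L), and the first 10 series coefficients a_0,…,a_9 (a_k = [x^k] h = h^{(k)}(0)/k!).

L = (-18 - 108·x + 486·x^2 + 324·x^3) + (-13 - 36·x + 135·x^2 + 972·x^3 + 648·x^4)·Dx + (-1 + 7·x + 18·x^2 + 81·x^3 + 243·x^4 + 162·x^5)·Dx^2  (order 2).
h: a_k = 7, 4, -89, 16, 697, 64, -6689, 256, 58537, 1024, …
ICs: h(0) = 7, h′(0) = 4.

f: a_k = 0, -2, 2, -8/3, 4, -32/5, 32/3, -128/7, 32, -512/9, …
g: a_k = 0, 9, 0, -27, 0, 729/5, 0, -6561/7, 0, 6561, …
Sum ⇒ L₀ = lclm(L_f,L_g) in ℚ(x)⟨Dx⟩.
Differentiate: ansatz ord ≤ ord L₀ ⇒ L.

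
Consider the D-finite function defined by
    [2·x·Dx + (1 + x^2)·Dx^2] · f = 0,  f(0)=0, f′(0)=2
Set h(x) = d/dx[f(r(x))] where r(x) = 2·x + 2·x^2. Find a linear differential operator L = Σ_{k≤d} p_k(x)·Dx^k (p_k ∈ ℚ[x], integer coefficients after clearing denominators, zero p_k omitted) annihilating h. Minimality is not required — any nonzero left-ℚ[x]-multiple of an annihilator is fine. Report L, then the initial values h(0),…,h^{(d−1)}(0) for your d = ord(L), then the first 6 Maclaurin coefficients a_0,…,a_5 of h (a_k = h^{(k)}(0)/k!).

f: a_k = 0, 2, 0, -2/3, 0, 2/5, …
f∘r: x↦r, Dx↦Dx/r' in L_f ⇒ L₀.
h₀' ⇒ L via d/dx closure of L₀.
L = (-2 + 8·x + 32·x^2 + 48·x^3 + 24·x^4) + (1 + 2·x + 4·x^2 + 16·x^3 + 20·x^4 + 8·x^5)·Dx  (order 1).
h: a_k = 4, 8, -16, -64, -16, 352, …
ICs: h(0) = 4.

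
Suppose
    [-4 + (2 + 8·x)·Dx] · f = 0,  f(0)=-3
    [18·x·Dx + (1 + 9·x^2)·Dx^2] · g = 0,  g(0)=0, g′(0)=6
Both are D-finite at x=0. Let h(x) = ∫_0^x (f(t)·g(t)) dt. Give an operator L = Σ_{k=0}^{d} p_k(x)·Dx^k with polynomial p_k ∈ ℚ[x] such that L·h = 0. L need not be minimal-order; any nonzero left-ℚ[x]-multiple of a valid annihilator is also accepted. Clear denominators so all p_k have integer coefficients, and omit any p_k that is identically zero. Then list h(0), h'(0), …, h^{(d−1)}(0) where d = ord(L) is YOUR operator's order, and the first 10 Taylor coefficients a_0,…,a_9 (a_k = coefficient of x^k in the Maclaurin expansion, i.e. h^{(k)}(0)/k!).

f: a_k = -3, -6, 6, -12, 30, -84, 252, -792, 2574, -8580, …
g: a_k = 0, 6, 0, -18, 0, 486/5, 0, -4374/7, 0, 4374, …
L₀ := L_f ⊗_s L_g (sym. prod.), ord ≤ 2.
h=∫h₀ ⇒ L = L₀·Dx.
L = (12 - 36·x - 36·x^2)·Dx + (-4 + 2·x + 108·x^2 + 144·x^3)·Dx^2 + (1 + 8·x + 25·x^2 + 72·x^3 + 144·x^4)·Dx^3  (order 3).
h: a_k = 0, 0, -9, -12, 45/2, 36/5, -183/5, -4356/35, 60021/140, -2556/35, …
ICs: h(0) = 0, h′(0) = 0, h′′(0) = -18.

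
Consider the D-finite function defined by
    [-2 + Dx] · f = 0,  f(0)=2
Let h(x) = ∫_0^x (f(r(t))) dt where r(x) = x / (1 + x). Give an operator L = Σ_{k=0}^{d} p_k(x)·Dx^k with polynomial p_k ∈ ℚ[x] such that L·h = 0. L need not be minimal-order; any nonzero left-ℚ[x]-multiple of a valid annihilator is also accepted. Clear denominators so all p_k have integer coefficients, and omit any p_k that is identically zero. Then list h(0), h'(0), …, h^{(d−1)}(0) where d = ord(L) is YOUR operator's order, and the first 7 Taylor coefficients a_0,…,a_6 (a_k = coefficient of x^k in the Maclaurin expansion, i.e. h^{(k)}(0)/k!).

f: a_k = 2, 4, 4, 8/3, 4/3, 8/15, 8/45, …
h₀=f(r): pull back L_f along r ⇒ L₀.
h=∫h₀ ⇒ L = L₀·Dx.
L = -2·Dx + (1 + 2·x + x^2)·Dx^2  (order 2).
h: a_k = 0, 2, 2, 0, -1/3, 4/15, -2/15, …
ICs: h(0) = 0, h′(0) = 2.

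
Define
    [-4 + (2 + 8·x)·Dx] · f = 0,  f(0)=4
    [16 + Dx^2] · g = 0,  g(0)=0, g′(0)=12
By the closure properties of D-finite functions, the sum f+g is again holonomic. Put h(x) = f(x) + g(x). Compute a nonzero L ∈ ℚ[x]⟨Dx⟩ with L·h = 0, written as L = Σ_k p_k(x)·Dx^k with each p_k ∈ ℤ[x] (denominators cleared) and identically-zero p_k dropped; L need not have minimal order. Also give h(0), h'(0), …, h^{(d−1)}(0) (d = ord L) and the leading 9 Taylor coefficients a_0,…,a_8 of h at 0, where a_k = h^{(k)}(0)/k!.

f: a_k = 4, 8, -8, 16, -40, 112, -336, 1056, -3432, …
g: a_k = 0, 12, 0, -32, 0, 128/5, 0, -1024/105, 0, …
L₀ := lclm(L_f,L_g); ord L₀ ≤ 1+2.
L = (-224 - 1024·x - 2048·x^2) + (48 + 704·x + 3072·x^2 + 4096·x^3)·Dx + (-14 - 64·x - 128·x^2)·Dx^2 + (3 + 44·x + 192·x^2 + 256·x^3)·Dx^3  (order 3).
h: a_k = 4, 20, -8, -16, -40, 688/5, -336, 109856/105, -3432, …
ICs: h(0) = 4, h′(0) = 20, h′′(0) = -16.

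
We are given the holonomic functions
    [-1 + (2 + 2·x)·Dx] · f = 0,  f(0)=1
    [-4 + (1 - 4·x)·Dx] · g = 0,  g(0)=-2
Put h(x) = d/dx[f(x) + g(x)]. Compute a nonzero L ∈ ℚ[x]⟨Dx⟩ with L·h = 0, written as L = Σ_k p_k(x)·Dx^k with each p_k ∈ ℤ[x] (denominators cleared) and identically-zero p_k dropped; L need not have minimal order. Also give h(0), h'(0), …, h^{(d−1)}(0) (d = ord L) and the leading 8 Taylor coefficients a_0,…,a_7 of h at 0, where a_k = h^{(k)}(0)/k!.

f: a_k = 1, 1/2, -1/8, 1/16, -5/128, 7/256, -21/1024, 33/2048, …
g: a_k = -2, -8, -32, -128, -512, -2048, -8192, -32768, …
f+g: L₀ = lclm(L_f,L_g), ord ≤ 1+1.
Derive L from L₀ (diff closure).
L = (-216 - 96·x) + (-381 - 792·x - 336·x^2)·Dx + (34 - 78·x - 208·x^2 - 96·x^3)·Dx^2  (order 2).
h: a_k = -15/2, -257/4, -6141/16, -65541/32, -2621405/256, -25165887/512, -469761817/2048, -4294967725/4096, …
ICs: h(0) = -15/2, h′(0) = -257/4.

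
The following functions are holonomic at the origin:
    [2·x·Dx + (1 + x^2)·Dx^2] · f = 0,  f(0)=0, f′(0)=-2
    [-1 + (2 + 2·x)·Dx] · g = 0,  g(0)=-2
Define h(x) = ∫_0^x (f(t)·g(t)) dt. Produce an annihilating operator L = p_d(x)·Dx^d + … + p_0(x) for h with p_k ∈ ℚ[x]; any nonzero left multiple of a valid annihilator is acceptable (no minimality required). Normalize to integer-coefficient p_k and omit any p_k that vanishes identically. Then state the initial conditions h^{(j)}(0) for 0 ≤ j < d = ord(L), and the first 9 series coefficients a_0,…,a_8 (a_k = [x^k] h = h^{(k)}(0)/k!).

f: a_k = 0, -2, 0, 2/3, 0, -2/5, 0, 2/7, 0, …
g: a_k = -2, -1, 1/4, -1/8, 5/64, -7/128, 21/512, -33/1024, 429/16384, …
L₀ := L_f ⊗_s L_g (sym. prod.), ord ≤ 2.
∫: right-multiply L₀ by Dx.
L = (3 - 4·x - x^2)·Dx + (-4 + 4·x + 12·x^2 + 4·x^3)·Dx^2 + (4 + 8·x + 8·x^2 + 8·x^3 + 4·x^4)·Dx^3  (order 3).
h: a_k = 0, 0, 2, 2/3, -11/24, -1/12, 389/2880, 409/6720, -18853/215040, …
ICs: h(0) = 0, h′(0) = 0, h′′(0) = 4.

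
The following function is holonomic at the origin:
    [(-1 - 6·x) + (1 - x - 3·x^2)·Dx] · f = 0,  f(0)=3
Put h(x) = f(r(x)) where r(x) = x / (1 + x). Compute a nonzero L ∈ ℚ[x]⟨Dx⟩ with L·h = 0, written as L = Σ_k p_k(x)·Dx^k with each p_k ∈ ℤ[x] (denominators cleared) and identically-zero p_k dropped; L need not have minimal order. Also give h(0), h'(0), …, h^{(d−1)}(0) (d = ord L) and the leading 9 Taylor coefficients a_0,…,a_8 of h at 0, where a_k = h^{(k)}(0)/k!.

f: a_k = 3, 3, 12, 21, 57, 120, 291, 651, 1524, …
f∘r: x↦r, Dx↦Dx/r' in L_f ⇒ L₀.
L = (1 + 7·x) + (-1 - 2·x + 2·x^2 + 3·x^3)·Dx  (order 1).
h: a_k = 3, 3, 9, 0, 27, -27, 108, -189, 513, …
ICs: h(0) = 3.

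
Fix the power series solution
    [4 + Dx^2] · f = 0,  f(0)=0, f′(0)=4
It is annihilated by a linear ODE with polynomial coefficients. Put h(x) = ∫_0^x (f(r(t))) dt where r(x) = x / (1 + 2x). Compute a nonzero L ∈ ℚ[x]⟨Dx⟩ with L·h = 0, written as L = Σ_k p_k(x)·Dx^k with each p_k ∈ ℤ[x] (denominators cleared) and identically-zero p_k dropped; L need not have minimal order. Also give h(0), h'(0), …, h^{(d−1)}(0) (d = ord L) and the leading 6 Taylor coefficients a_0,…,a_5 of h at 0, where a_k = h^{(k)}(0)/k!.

L = 4·Dx + (4 + 24·x + 48·x^2 + 32·x^3)·Dx^2 + (1 + 8·x + 24·x^2 + 32·x^3 + 16·x^4)·Dx^3  (order 3).
h: a_k = 0, 0, 2, -8/3, 10/3, -16/5, …
ICs: h(0) = 0, h′(0) = 0, h′′(0) = 4.

f: a_k = 0, 4, 0, -8/3, 0, 8/15, …
Change of var in L_f (x↦r) gives L₀.
h=∫₀ˣh₀: take L = L₀·Dx.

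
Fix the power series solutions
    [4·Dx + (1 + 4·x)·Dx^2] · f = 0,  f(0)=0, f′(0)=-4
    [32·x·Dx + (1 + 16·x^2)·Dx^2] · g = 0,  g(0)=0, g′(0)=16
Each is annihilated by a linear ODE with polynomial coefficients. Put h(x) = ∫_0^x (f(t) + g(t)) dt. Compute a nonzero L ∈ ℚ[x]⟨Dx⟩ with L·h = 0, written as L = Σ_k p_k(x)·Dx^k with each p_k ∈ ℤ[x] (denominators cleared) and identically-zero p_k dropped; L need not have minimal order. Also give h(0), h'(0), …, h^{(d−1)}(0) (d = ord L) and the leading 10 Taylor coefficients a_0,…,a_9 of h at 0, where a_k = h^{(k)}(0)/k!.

f: a_k = 0, -4, 8, -64/3, 64, -1024/5, 2048/3, -16384/7, 8192, -262144/9, …
g: a_k = 0, 16, 0, -256/3, 0, 4096/5, 0, -65536/7, 0, 1048576/9, …
f+g: L₀ = lclm(L_f,L_g), ord ≤ 2+2.
∫: right-multiply L₀ by Dx.
L = (-32 - 384·x + 1536·x^2 + 2048·x^3)·Dx^2 + (-16 - 64·x + 3072·x^3 + 4096·x^4)·Dx^3 + (-1 + 4·x + 32·x^2 + 128·x^3 + 768·x^4 + 1024·x^5)·Dx^4  (order 4).
h: a_k = 0, 0, 6, 8/3, -80/3, 64/5, 512/5, 2048/21, -10240/7, 8192/9, …
ICs: h(0) = 0, h′(0) = 0, h′′(0) = 12, h′′′(0) = 16.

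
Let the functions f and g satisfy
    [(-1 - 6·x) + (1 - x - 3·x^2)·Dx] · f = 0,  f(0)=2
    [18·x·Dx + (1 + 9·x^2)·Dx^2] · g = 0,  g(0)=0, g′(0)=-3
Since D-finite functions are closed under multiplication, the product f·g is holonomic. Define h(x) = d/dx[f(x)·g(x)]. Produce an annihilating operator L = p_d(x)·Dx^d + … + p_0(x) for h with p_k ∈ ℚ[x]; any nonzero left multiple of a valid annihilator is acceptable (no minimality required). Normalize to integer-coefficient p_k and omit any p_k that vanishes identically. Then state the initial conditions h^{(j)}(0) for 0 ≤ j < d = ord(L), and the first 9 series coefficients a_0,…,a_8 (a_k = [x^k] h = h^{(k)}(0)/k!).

L = (-6 + 1134·x^2 + 1944·x^3 + 8748·x^4) + (6 + 42·x + 54·x^2 + 270·x^3 + 1944·x^4 + 5832·x^5)·Dx + (-1 - 2·x - 30·x^2 + 18·x^3 - 108·x^4 + 324·x^5 + 729·x^6)·Dx^2  (order 2).
h: a_k = -6, -12, -18, -96, -696, -6336/5, -138/5, -178512/35, -1582362/35, …
ICs: h(0) = -6, h′(0) = -12.

f: a_k = 2, 2, 8, 14, 38, 80, 194, 434, 1016, …
g: a_k = 0, -3, 0, 9, 0, -243/5, 0, 2187/7, 0, …
f·g: L₀ = L_f ⊗_s L_g, ord ≤ 1·2.
Derive L from L₀ (diff closure).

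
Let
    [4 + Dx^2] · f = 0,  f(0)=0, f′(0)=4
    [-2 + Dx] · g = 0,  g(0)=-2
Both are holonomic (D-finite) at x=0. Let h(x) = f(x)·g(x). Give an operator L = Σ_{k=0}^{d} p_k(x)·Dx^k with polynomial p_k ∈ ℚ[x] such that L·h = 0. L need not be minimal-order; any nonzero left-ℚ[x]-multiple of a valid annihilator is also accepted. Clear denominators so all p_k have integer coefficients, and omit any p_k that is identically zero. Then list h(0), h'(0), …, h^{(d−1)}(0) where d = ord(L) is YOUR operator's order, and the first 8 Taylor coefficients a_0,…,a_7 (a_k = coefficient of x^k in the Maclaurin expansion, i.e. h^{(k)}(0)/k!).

L = 8 - 4·Dx + Dx^2  (order 2).
h: a_k = 0, -8, -16, -32/3, 0, 64/15, 128/45, 256/315, …
ICs: h(0) = 0, h′(0) = -8.

f: a_k = 0, 4, 0, -8/3, 0, 8/15, 0, -16/315, …
g: a_k = -2, -4, -4, -8/3, -4/3, -8/15, -8/45, -16/315, …
f·g: L₀ = L_f ⊗_s L_g, ord ≤ 2·1.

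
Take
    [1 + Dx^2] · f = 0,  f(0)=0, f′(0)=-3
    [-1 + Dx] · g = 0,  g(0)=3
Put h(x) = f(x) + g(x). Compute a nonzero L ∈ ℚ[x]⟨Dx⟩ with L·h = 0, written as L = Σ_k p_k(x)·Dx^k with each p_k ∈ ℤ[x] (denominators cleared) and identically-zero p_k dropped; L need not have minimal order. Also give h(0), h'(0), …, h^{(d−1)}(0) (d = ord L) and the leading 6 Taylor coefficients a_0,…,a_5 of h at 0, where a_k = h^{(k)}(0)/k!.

f: a_k = 0, -3, 0, 1/2, 0, -1/40, …
g: a_k = 3, 3, 3/2, 1/2, 1/8, 1/40, …
Sum ⇒ L₀ = lclm(L_f,L_g) in ℚ(x)⟨Dx⟩.
L = -1 + Dx - Dx^2 + Dx^3  (order 3).
h: a_k = 3, 0, 3/2, 1, 1/8, 0, …
ICs: h(0) = 3, h′(0) = 0, h′′(0) = 3.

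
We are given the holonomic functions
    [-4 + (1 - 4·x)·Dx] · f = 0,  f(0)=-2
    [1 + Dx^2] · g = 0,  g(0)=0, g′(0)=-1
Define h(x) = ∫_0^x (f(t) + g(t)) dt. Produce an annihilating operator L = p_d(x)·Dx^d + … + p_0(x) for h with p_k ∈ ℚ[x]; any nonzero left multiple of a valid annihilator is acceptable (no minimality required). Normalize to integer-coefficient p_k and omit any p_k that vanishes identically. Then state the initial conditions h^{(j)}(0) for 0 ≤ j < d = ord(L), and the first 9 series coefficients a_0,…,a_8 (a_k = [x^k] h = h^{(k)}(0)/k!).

f: a_k = -2, -8, -32, -128, -512, -2048, -8192, -32768, -131072, …
g: a_k = 0, -1, 0, 1/6, 0, -1/120, 0, 1/5040, 0, …
f+g: L₀ = lclm(L_f,L_g), ord ≤ 1+2.
h=∫h₀ ⇒ L = L₀·Dx.
L = (388 - 32·x + 64·x^2)·Dx + (-33 + 140·x - 48·x^2 + 64·x^3)·Dx^2 + (388 - 32·x + 64·x^2)·Dx^3 + (-33 + 140·x - 48·x^2 + 64·x^3)·Dx^4  (order 4).
h: a_k = 0, -2, -9/2, -32/3, -767/24, -512/5, -245761/720, -8192/7, -165150719/40320, …
ICs: h(0) = 0, h′(0) = -2, h′′(0) = -9, h′′′(0) = -64.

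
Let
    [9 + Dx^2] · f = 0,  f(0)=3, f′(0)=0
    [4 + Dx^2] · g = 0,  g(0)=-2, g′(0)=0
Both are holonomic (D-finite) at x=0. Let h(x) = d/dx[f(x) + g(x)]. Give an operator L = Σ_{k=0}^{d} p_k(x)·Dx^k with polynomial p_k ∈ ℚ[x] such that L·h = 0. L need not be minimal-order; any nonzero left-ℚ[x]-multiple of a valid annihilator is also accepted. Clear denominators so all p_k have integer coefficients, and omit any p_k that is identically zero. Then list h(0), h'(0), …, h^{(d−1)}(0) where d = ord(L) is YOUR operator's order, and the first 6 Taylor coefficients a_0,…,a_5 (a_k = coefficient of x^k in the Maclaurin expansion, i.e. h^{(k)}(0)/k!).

L = 36 + 13·Dx^2 + Dx^4  (order 4).
h: a_k = 0, -19, 0, 211/6, 0, -2059/120, …
ICs: h(0) = 0, h′(0) = -19, h′′(0) = 0, h′′′(0) = 211.

f: a_k = 3, 0, -27/2, 0, 81/8, 0, …
g: a_k = -2, 0, 4, 0, -4/3, 0, …
Sum ⇒ L₀ = lclm(L_f,L_g) in ℚ(x)⟨Dx⟩.
Derive L from L₀ (diff closure).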